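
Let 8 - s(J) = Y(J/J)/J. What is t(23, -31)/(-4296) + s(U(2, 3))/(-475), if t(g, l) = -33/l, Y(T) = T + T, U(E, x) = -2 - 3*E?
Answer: -371459/21086200 ≈ -0.017616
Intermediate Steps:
Y(T) = 2*T
s(J) = 8 - 2/J (s(J) = 8 - 2*(J/J)/J = 8 - 2*1/J = 8 - 2/J)
t(23, -31)/(-4296) + s(U(2, 3))/(-475) = -33/(-31)/(-4296) + (8 - 2/(-2 - 3*2))/(-475) = -33*(-1/31)*(-1/4296) + (8 - 2/(-2 - 6))*(-1/475) = (33/31)*(-1/4296) + (8 - 2/(-8))*(-1/475) = -11/44392 + (8 - 2*(-⅛))*(-1/475) = -11/44392 + (8 + ¼)*(-1/475) = -11/44392 + (33/4)*(-1/475) = -11/44392 - 33/1900 = -371459/21086200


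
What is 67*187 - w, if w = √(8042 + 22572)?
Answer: 12529 - √30614 ≈ 12354.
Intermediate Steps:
w = √30614 ≈ 174.97
67*187 - w = 67*187 - √30614 = 12529 - √30614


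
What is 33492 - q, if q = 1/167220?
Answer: 5600532239/167220 ≈ 33492.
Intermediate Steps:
q = 1/167220 ≈ 5.9801e-6
33492 - q = 33492 - 1*1/167220 = 33492 - 1/167220 = 5600532239/167220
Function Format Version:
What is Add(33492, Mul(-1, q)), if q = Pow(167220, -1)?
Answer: Rational(5600532239, 167220) ≈ 33492.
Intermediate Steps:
q = Rational(1, 167220) ≈ 5.9801e-6
Add(33492, Mul(-1, q)) = Add(33492, Mul(-1, Rational(1, 167220))) = Add(33492, Rational(-1, 167220)) = Rational(5600532239, 167220)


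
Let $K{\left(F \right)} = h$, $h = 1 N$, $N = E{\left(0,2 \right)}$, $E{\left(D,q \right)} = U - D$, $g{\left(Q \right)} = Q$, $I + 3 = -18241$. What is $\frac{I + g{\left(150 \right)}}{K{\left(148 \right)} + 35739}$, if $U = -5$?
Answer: $- \frac{9047}{17867} \approx -0.50635$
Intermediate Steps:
$I = -18244$ ($I = -3 - 18241 = -18244$)
$E{\left(D,q \right)} = -5 - D$
$N = -5$ ($N = -5 - 0 = -5 + 0 = -5$)
$h = -5$ ($h = 1 \left(-5\right) = -5$)
$K{\left(F \right)} = -5$
$\frac{I + g{\left(150 \right)}}{K{\left(148 \right)} + 35739} = \frac{-18244 + 150}{-5 + 35739} = - \frac{18094}{35734} = \left(-18094\right) \frac{1}{35734} = - \frac{9047}{17867}$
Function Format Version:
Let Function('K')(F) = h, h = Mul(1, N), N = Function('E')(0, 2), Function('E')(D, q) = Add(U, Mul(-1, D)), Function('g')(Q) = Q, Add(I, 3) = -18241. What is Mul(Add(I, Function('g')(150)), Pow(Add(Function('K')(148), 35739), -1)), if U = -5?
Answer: Rational(-9047, 17867) ≈ -0.50635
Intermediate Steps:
I = -18244 (I = Add(-3, -18241) = -18244)
Function('E')(D, q) = Add(-5, Mul(-1, D))
N = -5 (N = Add(-5, Mul(-1, 0)) = Add(-5, 0) = -5)
h = -5 (h = Mul(1, -5) = -5)
Function('K')(F) = -5
Mul(Add(I, Function('g')(150)), Pow(Add(Function('K')(148), 35739), -1)) = Mul(Add(-18244, 150), Pow(Add(-5, 35739), -1)) = Mul(-18094, Pow(35734, -1)) = Mul(-18094, Rational(1, 35734)) = Rational(-9047, 17867)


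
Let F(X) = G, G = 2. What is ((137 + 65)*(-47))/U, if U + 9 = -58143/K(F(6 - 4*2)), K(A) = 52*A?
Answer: 21008/1257 ≈ 16.713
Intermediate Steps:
F(X) = 2
U = -59079/104 (U = -9 - 58143/(52*2) = -9 - 58143/104 = -59079/104 ≈ -568.07)
((137 + 65)*(-47))/U = ((137 + 65)*(-47))/(-59079/104) = (202*(-47))*(-104/59079) = -9494*(-104/59079) = 21008/1257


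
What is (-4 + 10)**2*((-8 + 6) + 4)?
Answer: 72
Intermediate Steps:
(-4 + 10)**2*((-8 + 6) + 4) = 6**2*(-2 + 4) = 36*2 = 72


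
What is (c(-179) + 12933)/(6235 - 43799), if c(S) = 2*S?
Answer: -12575/37564 ≈ -0.33476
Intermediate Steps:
(c(-179) + 12933)/(6235 - 43799) = (2*(-179) + 12933)/(6235 - 43799) = (-358 + 12933)/(-37564) = 12575*(-1/37564) = -12575/37564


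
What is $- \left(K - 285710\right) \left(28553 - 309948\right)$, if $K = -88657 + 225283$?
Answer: $-41951492180$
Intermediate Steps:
$K = 136626$
$- \left(K - 285710\right) \left(28553 - 309948\right) = - \left(136626 - 285710\right) \left(28553 - 309948\right) = - \left(-149084\right) \left(-281395\right) = \left(-1\right) 41951492180 = -41951492180$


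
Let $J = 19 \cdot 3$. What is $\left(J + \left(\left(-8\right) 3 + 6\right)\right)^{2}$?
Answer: $1521$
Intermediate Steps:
$J = 57$
$\left(J + \left(\left(-8\right) 3 + 6\right)\right)^{2} = \left(57 + \left(\left(-8\right) 3 + 6\right)\right)^{2} = \left(57 + \left(-24 + 6\right)\right)^{2} = \left(57 - 18\right)^{2} = 39^{2} = 1521$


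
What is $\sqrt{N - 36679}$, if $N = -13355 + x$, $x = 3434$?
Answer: $10 i \sqrt{466} \approx 215.87 i$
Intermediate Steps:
$N = -9921$ ($N = -13355 + 3434 = -9921$)
$\sqrt{N - 36679} = \sqrt{-9921 - 36679} = \sqrt{-46600} = 10 i \sqrt{466}$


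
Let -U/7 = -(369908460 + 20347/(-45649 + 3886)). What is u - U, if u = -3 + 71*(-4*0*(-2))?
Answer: -108139409087720/41763 ≈ -2.5894e+9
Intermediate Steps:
U = 108139408962431/41763 (U = -(-142429)/(1/(18180 + 1/(-45649 + 3886))) = -(-142429)/(1/(18180 + 1/(-41763))) = -(-142429)/(1/(18180 - 1/41763)) = -(-142429)/(1/(759251339/41763)) = -(-142429)/41763/759251339 = -(-142429)*759251339/41763 = -7*(-15448486994633/41763) = 108139408962431/41763 ≈ 2.5894e+9)
u = -3 (u = -3 + 71*(0*(-2)) = -3 + 71*0 = -3 + 0 = -3)
u - U = -3 - 1*108139408962431/41763 = -3 - 108139408962431/41763 = -108139409087720/41763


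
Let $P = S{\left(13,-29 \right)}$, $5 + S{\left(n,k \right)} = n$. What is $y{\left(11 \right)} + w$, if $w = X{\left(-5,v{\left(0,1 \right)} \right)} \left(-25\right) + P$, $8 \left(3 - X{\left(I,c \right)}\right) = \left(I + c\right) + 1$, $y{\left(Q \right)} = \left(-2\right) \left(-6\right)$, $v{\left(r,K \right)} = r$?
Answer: $- \frac{135}{2} \approx -67.5$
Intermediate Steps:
$S{\left(n,k \right)} = -5 + n$
$y{\left(Q \right)} = 12$
$P = 8$ ($P = -5 + 13 = 8$)
$X{\left(I,c \right)} = \frac{23}{8} - \frac{I}{8} - \frac{c}{8}$ ($X{\left(I,c \right)} = 3 - \frac{\left(I + c\right) + 1}{8} = 3 - \frac{1 + I + c}{8} = 3 - \left(\frac{1}{8} + \frac{I}{8} + \frac{c}{8}\right) = \frac{23}{8} - \frac{I}{8} - \frac{c}{8}$)
$w = - \frac{159}{2}$ ($w = \left(\frac{23}{8} - - \frac{5}{8} - 0\right) \left(-25\right) + 8 = \left(\frac{23}{8} + \frac{5}{8} + 0\right) \left(-25\right) + 8 = \frac{7}{2} \left(-25\right) + 8 = - \frac{175}{2} + 8 = - \frac{159}{2} \approx -79.5$)
$y{\left(11 \right)} + w = 12 - \frac{159}{2} = - \frac{135}{2}$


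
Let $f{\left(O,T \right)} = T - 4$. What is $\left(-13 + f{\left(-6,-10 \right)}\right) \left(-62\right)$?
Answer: $1674$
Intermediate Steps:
$f{\left(O,T \right)} = -4 + T$
$\left(-13 + f{\left(-6,-10 \right)}\right) \left(-62\right) = \left(-13 - 14\right) \left(-62\right) = \left(-27\right) \left(-62\right) = 1674$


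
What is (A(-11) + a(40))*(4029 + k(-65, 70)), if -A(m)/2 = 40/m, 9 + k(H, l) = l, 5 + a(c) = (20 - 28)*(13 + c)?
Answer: -18973510/11 ≈ -1.7249e+6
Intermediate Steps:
a(c) = -109 - 8*c (a(c) = -5 + (20 - 28)*(13 + c) = -5 - 8*(13 + c) = -5 + (-104 - 8*c) = -109 - 8*c)
k(H, l) = -9 + l
A(m) = -80/m
(A(-11) + a(40))*(4029 + k(-65, 70)) = (-80/(-11) + (-109 - 8*40))*(4029 + (-9 + 70)) = (-80*(-1/11) + (-109 - 320))*(4029 + 61) = (80/11 - 429)*4090 = -4639/11*4090 = -18973510/11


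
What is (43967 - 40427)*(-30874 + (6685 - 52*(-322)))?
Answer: -26355300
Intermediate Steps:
(43967 - 40427)*(-30874 + (6685 - 52*(-322))) = 3540*(-30874 + (6685 + 16744)) = 3540*(-30874 + 23429) = 3540*(-7445) = -26355300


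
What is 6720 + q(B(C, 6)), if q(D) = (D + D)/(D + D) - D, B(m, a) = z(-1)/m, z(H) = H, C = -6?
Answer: 40325/6 ≈ 6720.8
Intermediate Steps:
B(m, a) = -1/m
q(D) = 1 - D (q(D) = (2*D)/((2*D)) - D = (2*D)*(1/(2*D)) - D = 1 - D)
6720 + q(B(C, 6)) = 6720 + (1 - (-1)/(-6)) = 6720 + (1 - (-1)*(-1)/6) = 6720 + (1 - 1*⅙) = 6720 + (1 - ⅙) = 6720 + ⅚ = 40325/6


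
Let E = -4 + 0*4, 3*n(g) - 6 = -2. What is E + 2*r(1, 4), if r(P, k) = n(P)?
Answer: -4/3 ≈ -1.3333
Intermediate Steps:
n(g) = 4/3 (n(g) = 2 + (⅓)*(-2) = 2 - ⅔ = 4/3)
r(P, k) = 4/3
E = -4 (E = -4 + 0 = -4)
E + 2*r(1, 4) = -4 + 2*(4/3) = -4 + 8/3 = -4/3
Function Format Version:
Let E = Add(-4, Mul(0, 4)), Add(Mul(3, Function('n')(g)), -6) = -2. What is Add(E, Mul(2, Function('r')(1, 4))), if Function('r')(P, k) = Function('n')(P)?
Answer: Rational(-4, 3) ≈ -1.3333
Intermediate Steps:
Function('n')(g) = Rational(4, 3) (Function('n')(g) = Add(2, Mul(Rational(1, 3), -2)) = Add(2, Rational(-2, 3)) = Rational(4, 3))
Function('r')(P, k) = Rational(4, 3)
E = -4 (E = Add(-4, 0) = -4)
Add(E, Mul(2, Function('r')(1, 4))) = Add(-4, Mul(2, Rational(4, 3))) = Add(-4, Rational(8, 3)) = Rational(-4, 3)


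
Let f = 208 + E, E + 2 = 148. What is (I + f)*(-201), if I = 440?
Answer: -159594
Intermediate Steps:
E = 146 (E = -2 + 148 = 146)
f = 354 (f = 208 + 146 = 354)
(I + f)*(-201) = (440 + 354)*(-201) = 794*(-201) = -159594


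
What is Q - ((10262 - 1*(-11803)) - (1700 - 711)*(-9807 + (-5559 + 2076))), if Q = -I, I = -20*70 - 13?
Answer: -13164462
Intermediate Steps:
I = -1413 (I = -1400 - 13 = -1413)
Q = 1413 (Q = -1*(-1413) = 1413)
Q - ((10262 - 1*(-11803)) - (1700 - 711)*(-9807 + (-5559 + 2076))) = 1413 - ((10262 - 1*(-11803)) - (1700 - 711)*(-9807 + (-5559 + 2076))) = 1413 - ((10262 + 11803) - 989*(-9807 - 3483)) = 1413 - (22065 - 989*(-13290)) = 1413 - (22065 - 1*(-13143810)) = 1413 - (22065 + 13143810) = 1413 - 1*13165875 = 1413 - 13165875 = -13164462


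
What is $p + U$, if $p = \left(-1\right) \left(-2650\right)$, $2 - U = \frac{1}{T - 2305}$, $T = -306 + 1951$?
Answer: $\frac{1750321}{660} \approx 2652.0$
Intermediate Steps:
$T = 1645$
$U = \frac{1321}{660}$ ($U = 2 - \frac{1}{1645 - 2305} = 2 - \frac{1}{-660} = 2 - - \frac{1}{660} = 2 + \frac{1}{660} = \frac{1321}{660} \approx 2.0015$)
$p = 2650$
$p + U = 2650 + \frac{1321}{660} = \frac{1750321}{660}$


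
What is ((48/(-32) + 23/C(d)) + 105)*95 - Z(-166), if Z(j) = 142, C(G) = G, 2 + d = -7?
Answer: 170059/18 ≈ 9447.7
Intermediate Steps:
d = -9 (d = -2 - 7 = -9)
((48/(-32) + 23/C(d)) + 105)*95 - Z(-166) = ((48/(-32) + 23/(-9)) + 105)*95 - 1*142 = ((48*(-1/32) + 23*(-⅑)) + 105)*95 - 142 = ((-3/2 - 23/9) + 105)*95 - 142 = (-73/18 + 105)*95 - 142 = (1817/18)*95 - 142 = 172615/18 - 142 = 170059/18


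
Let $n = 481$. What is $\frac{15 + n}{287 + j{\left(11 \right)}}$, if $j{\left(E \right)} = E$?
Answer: $\frac{248}{149} \approx 1.6644$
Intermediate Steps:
$\frac{15 + n}{287 + j{\left(11 \right)}} = \frac{15 + 481}{287 + 11} = \frac{496}{298} = 496 \cdot \frac{1}{298} = \frac{248}{149}$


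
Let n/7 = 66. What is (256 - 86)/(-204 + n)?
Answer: 85/129 ≈ 0.65891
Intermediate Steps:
n = 462 (n = 7*66 = 462)
(256 - 86)/(-204 + n) = (256 - 86)/(-204 + 462) = 170/258 = 170*(1/258) = 85/129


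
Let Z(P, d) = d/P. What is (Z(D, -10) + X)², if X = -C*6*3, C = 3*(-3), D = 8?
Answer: 413449/16 ≈ 25841.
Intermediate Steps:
C = -9
X = 162 (X = -(-9*6)*3 = -(-54)*3 = -1*(-162) = 162)
(Z(D, -10) + X)² = (-10/8 + 162)² = (-10*⅛ + 162)² = (-5/4 + 162)² = (643/4)² = 413449/16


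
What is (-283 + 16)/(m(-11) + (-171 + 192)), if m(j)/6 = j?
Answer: 89/15 ≈ 5.9333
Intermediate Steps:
m(j) = 6*j
(-283 + 16)/(m(-11) + (-171 + 192)) = (-283 + 16)/(6*(-11) + (-171 + 192)) = -267/(-66 + 21) = -267/(-45) = -267*(-1/45) = 89/15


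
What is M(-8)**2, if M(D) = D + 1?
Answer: 49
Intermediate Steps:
M(D) = 1 + D
M(-8)**2 = (1 - 8)**2 = (-7)**2 = 49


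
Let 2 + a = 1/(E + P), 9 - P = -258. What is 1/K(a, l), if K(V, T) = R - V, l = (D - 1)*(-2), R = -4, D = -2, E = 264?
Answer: -531/1063 ≈ -0.49953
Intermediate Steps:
P = 267 (P = 9 - 1*(-258) = 9 + 258 = 267)
l = 6 (l = (-2 - 1)*(-2) = -3*(-2) = 6)
a = -1061/531 (a = -2 + 1/(264 + 267) = -2 + 1/531 = -1061/531 ≈ -1.9981)
K(V, T) = -4 - V
1/K(a, l) = 1/(-4 - 1*(-1061/531)) = 1/(-4 + 1061/531) = 1/(-1063/531) = -531/1063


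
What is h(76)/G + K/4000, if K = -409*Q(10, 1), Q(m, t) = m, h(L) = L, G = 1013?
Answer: -383917/405200 ≈ -0.94748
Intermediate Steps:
K = -4090 (K = -409*10 = -4090)
h(76)/G + K/4000 = 76/1013 - 4090/4000 = 76*(1/1013) - 4090*1/4000 = 76/1013 - 409/400 = -383917/405200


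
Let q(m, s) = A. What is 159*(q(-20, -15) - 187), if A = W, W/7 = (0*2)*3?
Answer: -29733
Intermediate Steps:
W = 0 (W = 7*((0*2)*3) = 7*(0*3) = 7*0 = 0)
A = 0
q(m, s) = 0
159*(q(-20, -15) - 187) = 159*(0 - 187) = 159*(-187) = -29733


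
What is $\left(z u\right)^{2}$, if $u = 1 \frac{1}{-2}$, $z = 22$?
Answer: $121$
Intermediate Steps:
$u = - \frac{1}{2}$ ($u = 1 \left(- \frac{1}{2}\right) = - \frac{1}{2} \approx -0.5$)
$\left(z u\right)^{2} = \left(22 \left(- \frac{1}{2}\right)\right)^{2} = \left(-11\right)^{2} = 121$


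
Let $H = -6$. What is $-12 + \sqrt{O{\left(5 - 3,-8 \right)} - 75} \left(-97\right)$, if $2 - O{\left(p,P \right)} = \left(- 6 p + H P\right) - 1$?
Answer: $-12 - 582 i \sqrt{3} \approx -12.0 - 1008.1 i$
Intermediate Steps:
$O{\left(p,P \right)} = 3 + 6 P + 6 p$ ($O{\left(p,P \right)} = 2 - \left(\left(- 6 p - 6 P\right) - 1\right) = 2 - \left(\left(- 6 P - 6 p\right) - 1\right) = 2 - \left(-1 - 6 P - 6 p\right) = 2 + \left(1 + 6 P + 6 p\right) = 3 + 6 P + 6 p$)
$-12 + \sqrt{O{\left(5 - 3,-8 \right)} - 75} \left(-97\right) = -12 + \sqrt{\left(3 + 6 \left(-8\right) + 6 \left(5 - 3\right)\right) - 75} \left(-97\right) = -12 + \sqrt{\left(3 - 48 + 6 \cdot 2\right) - 75} \left(-97\right) = -12 + \sqrt{\left(3 - 48 + 12\right) - 75} \left(-97\right) = -12 + \sqrt{-33 - 75} \left(-97\right) = -12 + \sqrt{-108} \left(-97\right) = -12 + 6 i \sqrt{3} \left(-97\right) = -12 - 582 i \sqrt{3}$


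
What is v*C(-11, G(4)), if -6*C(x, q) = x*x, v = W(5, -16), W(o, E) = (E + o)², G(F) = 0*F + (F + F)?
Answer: -14641/6 ≈ -2440.2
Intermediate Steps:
G(F) = 2*F (G(F) = 0 + 2*F = 2*F)
v = 121 (v = (-16 + 5)² = (-11)² = 121)
C(x, q) = -x²/6 (C(x, q) = -x*x/6 = -x²/6)
v*C(-11, G(4)) = 121*(-⅙*(-11)²) = 121*(-⅙*121) = 121*(-121/6) = -14641/6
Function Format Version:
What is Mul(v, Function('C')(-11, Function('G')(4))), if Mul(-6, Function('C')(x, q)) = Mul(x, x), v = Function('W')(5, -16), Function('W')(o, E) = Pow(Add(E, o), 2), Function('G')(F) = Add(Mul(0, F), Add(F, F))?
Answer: Rational(-14641, 6) ≈ -2440.2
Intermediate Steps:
Function('G')(F) = Mul(2, F) (Function('G')(F) = Add(0, Mul(2, F)) = Mul(2, F))
v = 121 (v = Pow(Add(-16, 5), 2) = Pow(-11, 2) = 121)
Function('C')(x, q) = Mul(Rational(-1, 6), Pow(x, 2)) (Function('C')(x, q) = Mul(Rational(-1, 6), Mul(x, x)) = Mul(Rational(-1, 6), Pow(x, 2)))
Mul(v, Function('C')(-11, Function('G')(4))) = Mul(121, Mul(Rational(-1, 6), Pow(-11, 2))) = Mul(121, Mul(Rational(-1, 6), 121)) = Mul(121, Rational(-121, 6)) = Rational(-14641, 6)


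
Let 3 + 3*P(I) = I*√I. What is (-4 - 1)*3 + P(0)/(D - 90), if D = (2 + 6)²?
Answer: -389/26 ≈ -14.962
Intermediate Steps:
P(I) = -1 + I^(3/2)/3 (P(I) = -1 + (I*√I)/3 = -1 + I^(3/2)/3)
D = 64 (D = 8² = 64)
(-4 - 1)*3 + P(0)/(D - 90) = (-4 - 1)*3 + (-1 + 0^(3/2)/3)/(64 - 90) = -5*3 + (-1 + (⅓)*0)/(-26) = -15 - (-1 + 0)/26 = -15 - 1/26*(-1) = -15 + 1/26 = -389/26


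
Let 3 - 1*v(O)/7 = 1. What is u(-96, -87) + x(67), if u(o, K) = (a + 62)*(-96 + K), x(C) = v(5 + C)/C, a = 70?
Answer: -1618438/67 ≈ -24156.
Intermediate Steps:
v(O) = 14 (v(O) = 21 - 7*1 = 21 - 7 = 14)
x(C) = 14/C
u(o, K) = -12672 + 132*K (u(o, K) = (70 + 62)*(-96 + K) = 132*(-96 + K) = -12672 + 132*K)
u(-96, -87) + x(67) = (-12672 + 132*(-87)) + 14/67 = (-12672 - 11484) + 14*(1/67) = -24156 + 14/67 = -1618438/67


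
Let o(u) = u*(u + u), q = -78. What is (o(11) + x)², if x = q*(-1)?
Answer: 102400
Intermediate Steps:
o(u) = 2*u² (o(u) = u*(2*u) = 2*u²)
x = 78 (x = -78*(-1) = 78)
(o(11) + x)² = (2*11² + 78)² = (2*121 + 78)² = (242 + 78)² = 320² = 102400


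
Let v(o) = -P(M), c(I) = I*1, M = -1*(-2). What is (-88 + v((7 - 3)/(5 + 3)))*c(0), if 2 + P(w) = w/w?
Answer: 0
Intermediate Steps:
M = 2
c(I) = I
P(w) = -1 (P(w) = -2 + w/w = -2 + 1 = -1)
v(o) = 1 (v(o) = -1*(-1) = 1)
(-88 + v((7 - 3)/(5 + 3)))*c(0) = (-88 + 1)*0 = -87*0 = 0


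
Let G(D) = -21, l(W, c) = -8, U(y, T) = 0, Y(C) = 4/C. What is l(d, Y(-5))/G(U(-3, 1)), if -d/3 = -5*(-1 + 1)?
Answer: 8/21 ≈ 0.38095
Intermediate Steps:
d = 0 (d = -(-15)*(-1 + 1) = -(-15)*0 = -3*0 = 0)
l(d, Y(-5))/G(U(-3, 1)) = -8/(-21) = -8*(-1/21) = 8/21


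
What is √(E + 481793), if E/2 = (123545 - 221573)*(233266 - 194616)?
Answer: I*√7577082607 ≈ 87047.0*I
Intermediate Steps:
E = -7577564400 (E = 2*((123545 - 221573)*(233266 - 194616)) = 2*(-98028*38650) = 2*(-3788782200) = -7577564400)
√(E + 481793) = √(-7577564400 + 481793) = √(-7577082607) = I*√7577082607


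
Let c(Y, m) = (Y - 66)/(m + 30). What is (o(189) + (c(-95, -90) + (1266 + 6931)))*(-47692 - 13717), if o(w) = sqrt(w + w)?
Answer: -30212061229/60 - 184227*sqrt(42) ≈ -5.0473e+8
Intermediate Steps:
o(w) = sqrt(2)*sqrt(w) (o(w) = sqrt(2*w) = sqrt(2)*sqrt(w))
c(Y, m) = (-66 + Y)/(30 + m)
(o(189) + (c(-95, -90) + (1266 + 6931)))*(-47692 - 13717) = (sqrt(2)*sqrt(189) + ((-66 - 95)/(30 - 90) + (1266 + 6931)))*(-47692 - 13717) = (sqrt(2)*(3*sqrt(21)) + (-161/(-60) + 8197))*(-61409) = (3*sqrt(42) + (-1/60*(-161) + 8197))*(-61409) = (3*sqrt(42) + (161/60 + 8197))*(-61409) = (3*sqrt(42) + 491981/60)*(-61409) = (491981/60 + 3*sqrt(42))*(-61409) = -30212061229/60 - 184227*sqrt(42)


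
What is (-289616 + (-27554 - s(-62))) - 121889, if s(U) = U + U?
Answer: -438935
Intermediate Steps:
s(U) = 2*U
(-289616 + (-27554 - s(-62))) - 121889 = (-289616 + (-27554 - 2*(-62))) - 121889 = (-289616 + (-27554 - 1*(-124))) - 121889 = (-289616 + (-27554 + 124)) - 121889 = (-289616 - 27430) - 121889 = -317046 - 121889 = -438935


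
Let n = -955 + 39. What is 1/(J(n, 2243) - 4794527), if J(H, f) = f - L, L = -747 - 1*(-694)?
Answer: -1/4792231 ≈ -2.0867e-7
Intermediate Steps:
L = -53 (L = -747 + 694 = -53)
n = -916
J(H, f) = 53 + f (J(H, f) = f - 1*(-53) = f + 53 = 53 + f)
1/(J(n, 2243) - 4794527) = 1/((53 + 2243) - 4794527) = 1/(2296 - 4794527) = 1/(-4792231) = -1/4792231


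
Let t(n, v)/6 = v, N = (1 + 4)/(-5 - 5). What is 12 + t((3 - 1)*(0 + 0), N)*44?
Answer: -120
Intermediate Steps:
N = -½ (N = 5/(-10) = 5*(-⅒) = -½ ≈ -0.50000)
t(n, v) = 6*v
12 + t((3 - 1)*(0 + 0), N)*44 = 12 + (6*(-½))*44 = 12 - 3*44 = 12 - 132 = -120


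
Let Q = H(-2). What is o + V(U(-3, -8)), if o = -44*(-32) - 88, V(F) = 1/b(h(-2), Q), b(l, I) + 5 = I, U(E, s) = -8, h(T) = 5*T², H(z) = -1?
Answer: 7919/6 ≈ 1319.8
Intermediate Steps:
Q = -1
b(l, I) = -5 + I
V(F) = -⅙ (V(F) = 1/(-5 - 1) = 1/(-6) = -⅙)
o = 1320 (o = 1408 - 88 = 1320)
o + V(U(-3, -8)) = 1320 - ⅙ = 7919/6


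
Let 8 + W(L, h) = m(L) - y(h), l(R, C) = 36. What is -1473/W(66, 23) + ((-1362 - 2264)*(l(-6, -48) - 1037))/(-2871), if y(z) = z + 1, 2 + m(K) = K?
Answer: -10943365/8352 ≈ -1310.3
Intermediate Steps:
m(K) = -2 + K
y(z) = 1 + z
W(L, h) = -11 + L - h (W(L, h) = -8 + ((-2 + L) - (1 + h)) = -8 + ((-2 + L) + (-1 - h)) = -8 + (-3 + L - h) = -11 + L - h)
-1473/W(66, 23) + ((-1362 - 2264)*(l(-6, -48) - 1037))/(-2871) = -1473/(-11 + 66 - 1*23) + ((-1362 - 2264)*(36 - 1037))/(-2871) = -1473/(-11 + 66 - 23) - 3626*(-1001)*(-1/2871) = -1473/32 + 3629626*(-1/2871) = -1473*1/32 - 329966/261 = -1473/32 - 329966/261 = -10943365/8352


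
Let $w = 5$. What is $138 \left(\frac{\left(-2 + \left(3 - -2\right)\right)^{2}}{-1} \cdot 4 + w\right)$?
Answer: $-4278$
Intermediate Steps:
$138 \left(\frac{\left(-2 + \left(3 - -2\right)\right)^{2}}{-1} \cdot 4 + w\right) = 138 \left(\frac{\left(-2 + \left(3 - -2\right)\right)^{2}}{-1} \cdot 4 + 5\right) = 138 \left(\left(-2 + \left(3 + 2\right)\right)^{2} \left(-1\right) 4 + 5\right) = 138 \left(\left(-2 + 5\right)^{2} \left(-1\right) 4 + 5\right) = 138 \left(3^{2} \left(-1\right) 4 + 5\right) = 138 \left(9 \left(-1\right) 4 + 5\right) = 138 \left(\left(-9\right) 4 + 5\right) = 138 \left(-36 + 5\right) = 138 \left(-31\right) = -4278$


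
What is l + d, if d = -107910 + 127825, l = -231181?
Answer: -211266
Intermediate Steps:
d = 19915
l + d = -231181 + 19915 = -211266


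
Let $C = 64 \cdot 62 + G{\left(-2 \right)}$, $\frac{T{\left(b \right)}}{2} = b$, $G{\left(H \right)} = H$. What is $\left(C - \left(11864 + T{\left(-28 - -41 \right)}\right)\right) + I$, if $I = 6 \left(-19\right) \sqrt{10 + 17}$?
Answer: $-7924 - 342 \sqrt{3} \approx -8516.4$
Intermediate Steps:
$T{\left(b \right)} = 2 b$
$C = 3966$ ($C = 64 \cdot 62 - 2 = 3968 - 2 = 3966$)
$I = - 342 \sqrt{3}$ ($I = - 114 \sqrt{27} = - 114 \cdot 3 \sqrt{3} = - 342 \sqrt{3} \approx -592.36$)
$\left(C - \left(11864 + T{\left(-28 - -41 \right)}\right)\right) + I = \left(3966 - \left(11864 + 2 \left(-28 - -41\right)\right)\right) - 342 \sqrt{3} = \left(3966 - \left(11864 + 2 \left(-28 + 41\right)\right)\right) - 342 \sqrt{3} = \left(3966 - \left(11864 + 2 \cdot 13\right)\right) - 342 \sqrt{3} = \left(3966 - 11890\right) - 342 \sqrt{3} = -7924 - 342 \sqrt{3}$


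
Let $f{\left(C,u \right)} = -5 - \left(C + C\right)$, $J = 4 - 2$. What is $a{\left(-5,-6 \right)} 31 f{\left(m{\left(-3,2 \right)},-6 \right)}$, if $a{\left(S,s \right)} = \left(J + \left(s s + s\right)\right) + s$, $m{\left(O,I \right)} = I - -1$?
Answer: $-8866$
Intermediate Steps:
$m{\left(O,I \right)} = 1 + I$ ($m{\left(O,I \right)} = I + 1 = 1 + I$)
$J = 2$ ($J = 4 - 2 = 2$)
$f{\left(C,u \right)} = -5 - 2 C$
$a{\left(S,s \right)} = 2 + s^{2} + 2 s$ ($a{\left(S,s \right)} = \left(2 + \left(s s + s\right)\right) + s = \left(2 + \left(s^{2} + s\right)\right) + s = \left(2 + \left(s + s^{2}\right)\right) + s = \left(2 + s + s^{2}\right) + s = 2 + s^{2} + 2 s$)
$a{\left(-5,-6 \right)} 31 f{\left(m{\left(-3,2 \right)},-6 \right)} = \left(2 + \left(-6\right)^{2} + 2 \left(-6\right)\right) 31 \left(-5 - 2 \left(1 + 2\right)\right) = \left(2 + 36 - 12\right) 31 \left(-5 - 6\right) = 26 \cdot 31 \left(-5 - 6\right) = 806 \left(-11\right) = -8866$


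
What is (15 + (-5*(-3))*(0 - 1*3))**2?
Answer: 900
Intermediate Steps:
(15 + (-5*(-3))*(0 - 1*3))**2 = (15 + 15*(0 - 3))**2 = (15 + 15*(-3))**2 = (15 - 45)**2 = (-30)**2 = 900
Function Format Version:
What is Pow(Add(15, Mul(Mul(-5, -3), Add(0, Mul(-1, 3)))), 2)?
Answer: 900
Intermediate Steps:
Pow(Add(15, Mul(Mul(-5, -3), Add(0, Mul(-1, 3)))), 2) = Pow(Add(15, Mul(15, Add(0, -3))), 2) = Pow(Add(15, Mul(15, -3)), 2) = Pow(Add(15, -45), 2) = Pow(-30, 2) = 900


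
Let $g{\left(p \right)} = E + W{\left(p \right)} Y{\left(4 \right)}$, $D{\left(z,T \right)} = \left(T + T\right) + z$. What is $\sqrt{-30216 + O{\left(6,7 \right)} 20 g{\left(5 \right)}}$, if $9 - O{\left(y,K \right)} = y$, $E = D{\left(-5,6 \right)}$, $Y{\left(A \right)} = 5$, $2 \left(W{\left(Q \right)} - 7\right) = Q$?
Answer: $3 i \sqrt{2994} \approx 164.15 i$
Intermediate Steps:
$W{\left(Q \right)} = 7 + \frac{Q}{2}$
$D{\left(z,T \right)} = z + 2 T$ ($D{\left(z,T \right)} = 2 T + z = z + 2 T$)
$E = 7$ ($E = -5 + 2 \cdot 6 = -5 + 12 = 7$)
$O{\left(y,K \right)} = 9 - y$
$g{\left(p \right)} = 42 + \frac{5 p}{2}$ ($g{\left(p \right)} = 7 + \left(7 + \frac{p}{2}\right) 5 = 7 + \left(35 + \frac{5 p}{2}\right) = 42 + \frac{5 p}{2}$)
$\sqrt{-30216 + O{\left(6,7 \right)} 20 g{\left(5 \right)}} = \sqrt{-30216 + \left(9 - 6\right) 20 \left(42 + \frac{5}{2} \cdot 5\right)} = \sqrt{-30216 + \left(9 - 6\right) 20 \left(42 + \frac{25}{2}\right)} = \sqrt{-30216 + 3 \cdot 20 \cdot \frac{109}{2}} = \sqrt{-30216 + 60 \cdot \frac{109}{2}} = \sqrt{-30216 + 3270} = \sqrt{-26946} = 3 i \sqrt{2994}$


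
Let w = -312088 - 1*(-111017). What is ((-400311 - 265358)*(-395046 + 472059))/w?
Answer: 51265166697/201071 ≈ 2.5496e+5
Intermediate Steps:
w = -201071 (w = -312088 + 111017 = -201071)
((-400311 - 265358)*(-395046 + 472059))/w = ((-400311 - 265358)*(-395046 + 472059))/(-201071) = -665669*77013*(-1/201071) = -51265166697*(-1/201071) = 51265166697/201071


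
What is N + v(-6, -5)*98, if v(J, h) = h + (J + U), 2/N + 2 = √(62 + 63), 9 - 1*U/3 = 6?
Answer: -23712/121 + 10*√5/121 ≈ -195.78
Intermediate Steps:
U = 9 (U = 27 - 3*6 = 27 - 18 = 9)
N = 2/(-2 + 5*√5) (N = 2/(-2 + √(62 + 63)) = 2/(-2 + √125) = 2/(-2 + 5*√5) ≈ 0.21786)
v(J, h) = 9 + J + h (v(J, h) = h + (J + 9) = h + (9 + J) = 9 + J + h)
N + v(-6, -5)*98 = (4/121 + 10*√5/121) + (9 - 6 - 5)*98 = (4/121 + 10*√5/121) - 2*98 = (4/121 + 10*√5/121) - 196 = -23712/121 + 10*√5/121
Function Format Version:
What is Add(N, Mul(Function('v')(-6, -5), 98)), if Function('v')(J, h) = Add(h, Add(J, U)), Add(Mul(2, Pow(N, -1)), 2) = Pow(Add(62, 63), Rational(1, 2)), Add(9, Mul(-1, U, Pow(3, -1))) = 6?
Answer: Add(Rational(-23712, 121), Mul(Rational(10, 121), Pow(5, Rational(1, 2)))) ≈ -195.78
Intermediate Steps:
U = 9 (U = Add(27, Mul(-3, 6)) = Add(27, -18) = 9)
N = Mul(2, Pow(Add(-2, Mul(5, Pow(5, Rational(1, 2)))), -1)) (N = Mul(2, Pow(Add(-2, Pow(Add(62, 63), Rational(1, 2))), -1)) = Mul(2, Pow(Add(-2, Pow(125, Rational(1, 2))), -1)) = Mul(2, Pow(Add(-2, Mul(5, Pow(5, Rational(1, 2)))), -1)) ≈ 0.21786)
Function('v')(J, h) = Add(9, J, h) (Function('v')(J, h) = Add(h, Add(J, 9)) = Add(h, Add(9, J)) = Add(9, J, h))
Add(N, Mul(Function('v')(-6, -5), 98)) = Add(Add(Rational(4, 121), Mul(Rational(10, 121), Pow(5, Rational(1, 2)))), Mul(Add(9, -6, -5), 98)) = Add(Add(Rational(4, 121), Mul(Rational(10, 121), Pow(5, Rational(1, 2)))), Mul(-2, 98)) = Add(Add(Rational(4, 121), Mul(Rational(10, 121), Pow(5, Rational(1, 2)))), -196) = Add(Rational(-23712, 121), Mul(Rational(10, 121), Pow(5, Rational(1, 2))))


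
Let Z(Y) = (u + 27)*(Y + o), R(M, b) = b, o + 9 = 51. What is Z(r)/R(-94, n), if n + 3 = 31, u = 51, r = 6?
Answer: 936/7 ≈ 133.71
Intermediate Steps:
n = 28 (n = -3 + 31 = 28)
o = 42 (o = -9 + 51 = 42)
Z(Y) = 3276 + 78*Y (Z(Y) = (51 + 27)*(Y + 42) = 78*(42 + Y) = 3276 + 78*Y)
Z(r)/R(-94, n) = (3276 + 78*6)/28 = (3276 + 468)*(1/28) = 3744*(1/28) = 936/7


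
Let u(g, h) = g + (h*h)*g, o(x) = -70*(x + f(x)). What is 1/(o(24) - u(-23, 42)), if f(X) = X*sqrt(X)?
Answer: 7783/289327925 + 672*sqrt(6)/289327925 ≈ 3.2590e-5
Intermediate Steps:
f(X) = X**(3/2)
o(x) = -70*x - 70*x**(3/2) (o(x) = -70*(x + x**(3/2)) = -70*x - 70*x**(3/2))
u(g, h) = g + g*h**2 (u(g, h) = g + h**2*g = g + g*h**2)
1/(o(24) - u(-23, 42)) = 1/((-70*24 - 3360*sqrt(6)) - (-23)*(1 + 42**2)) = 1/((-1680 - 3360*sqrt(6)) - (-23)*(1 + 1764)) = 1/((-1680 - 3360*sqrt(6)) - (-23)*1765) = 1/((-1680 - 3360*sqrt(6)) - 1*(-40595)) = 1/((-1680 - 3360*sqrt(6)) + 40595) = 1/(38915 - 3360*sqrt(6))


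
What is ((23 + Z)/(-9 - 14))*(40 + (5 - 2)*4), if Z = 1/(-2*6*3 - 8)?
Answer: -13143/253 ≈ -51.949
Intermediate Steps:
Z = -1/44 (Z = 1/(-12*3 - 8) = 1/(-36 - 8) = 1/(-44) = -1/44 ≈ -0.022727)
((23 + Z)/(-9 - 14))*(40 + (5 - 2)*4) = ((23 - 1/44)/(-9 - 14))*(40 + (5 - 2)*4) = ((1011/44)/(-23))*(40 + 3*4) = ((1011/44)*(-1/23))*(40 + 12) = -1011/1012*52 = -13143/253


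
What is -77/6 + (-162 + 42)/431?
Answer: -33907/2586 ≈ -13.112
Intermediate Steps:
-77/6 + (-162 + 42)/431 = -77*⅙ - 120*1/431 = -77/6 - 120/431 = -33907/2586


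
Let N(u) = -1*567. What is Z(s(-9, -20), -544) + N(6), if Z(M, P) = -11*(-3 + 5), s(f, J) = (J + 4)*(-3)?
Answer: -589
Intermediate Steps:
s(f, J) = -12 - 3*J (s(f, J) = (4 + J)*(-3) = -12 - 3*J)
Z(M, P) = -22 (Z(M, P) = -11*2 = -22)
N(u) = -567
Z(s(-9, -20), -544) + N(6) = -22 - 567 = -589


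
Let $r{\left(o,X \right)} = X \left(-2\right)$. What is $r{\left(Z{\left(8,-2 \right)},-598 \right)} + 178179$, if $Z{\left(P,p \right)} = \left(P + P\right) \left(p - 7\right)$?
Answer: $179375$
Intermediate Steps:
$Z{\left(P,p \right)} = 2 P \left(-7 + p\right)$
$r{\left(o,X \right)} = - 2 X$
$r{\left(Z{\left(8,-2 \right)},-598 \right)} + 178179 = \left(-2\right) \left(-598\right) + 178179 = 1196 + 178179 = 179375$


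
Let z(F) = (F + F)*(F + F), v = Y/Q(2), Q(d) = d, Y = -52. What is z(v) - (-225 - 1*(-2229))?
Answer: 700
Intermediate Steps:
v = -26 (v = -52/2 = -52*1/2 = -26)
z(F) = 4*F**2 (z(F) = (2*F)*(2*F) = 4*F**2)
z(v) - (-225 - 1*(-2229)) = 4*(-26)**2 - (-225 - 1*(-2229)) = 4*676 - (-225 + 2229) = 2704 - 1*2004 = 2704 - 2004 = 700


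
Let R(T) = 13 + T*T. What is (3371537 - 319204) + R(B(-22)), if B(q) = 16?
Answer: 3052602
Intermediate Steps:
R(T) = 13 + T²
(3371537 - 319204) + R(B(-22)) = (3371537 - 319204) + (13 + 16²) = 3052333 + (13 + 256) = 3052333 + 269 = 3052602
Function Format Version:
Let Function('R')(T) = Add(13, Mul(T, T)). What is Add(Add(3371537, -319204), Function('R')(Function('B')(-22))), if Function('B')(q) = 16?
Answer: 3052602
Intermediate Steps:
Function('R')(T) = Add(13, Pow(T, 2))
Add(Add(3371537, -319204), Function('R')(Function('B')(-22))) = Add(Add(3371537, -319204), Add(13, Pow(16, 2))) = Add(3052333, Add(13, 256)) = Add(3052333, 269) = 3052602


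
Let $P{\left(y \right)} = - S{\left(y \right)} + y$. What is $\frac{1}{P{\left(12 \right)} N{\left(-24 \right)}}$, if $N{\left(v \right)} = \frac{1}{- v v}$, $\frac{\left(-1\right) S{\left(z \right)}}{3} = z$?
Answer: $-12$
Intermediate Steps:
$S{\left(z \right)} = - 3 z$
$P{\left(y \right)} = 4 y$ ($P{\left(y \right)} = - \left(-3\right) y + y = 3 y + y = 4 y$)
$N{\left(v \right)} = - \frac{1}{v^{2}}$ ($N{\left(v \right)} = \frac{1}{\left(-1\right) v^{2}} = - \frac{1}{v^{2}}$)
$\frac{1}{P{\left(12 \right)} N{\left(-24 \right)}} = \frac{1}{4 \cdot 12 \left(- \frac{1}{576}\right)} = \frac{1}{48 \left(\left(-1\right) \frac{1}{576}\right)} = \frac{1}{48 \left(- \frac{1}{576}\right)} = \frac{1}{- \frac{1}{12}} = -12$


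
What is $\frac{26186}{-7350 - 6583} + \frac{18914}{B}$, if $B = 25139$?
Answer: $- \frac{394761092}{350261687} \approx -1.127$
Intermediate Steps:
$\frac{26186}{-7350 - 6583} + \frac{18914}{B} = \frac{26186}{-7350 - 6583} + \frac{18914}{25139} = \frac{26186}{-7350 - 6583} + 18914 \cdot \frac{1}{25139} = \frac{26186}{-13933} + \frac{18914}{25139} = 26186 \left(- \frac{1}{13933}\right) + \frac{18914}{25139} = - \frac{26186}{13933} + \frac{18914}{25139} = - \frac{394761092}{350261687}$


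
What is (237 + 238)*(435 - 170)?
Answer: 125875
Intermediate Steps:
(237 + 238)*(435 - 170) = 475*265 = 125875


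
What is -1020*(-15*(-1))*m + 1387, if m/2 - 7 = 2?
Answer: -274013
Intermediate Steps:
m = 18 (m = 14 + 2*2 = 14 + 4 = 18)
-1020*(-15*(-1))*m + 1387 = -1020*(-15*(-1))*18 + 1387 = -15300*18 + 1387 = -1020*270 + 1387 = -275400 + 1387 = -274013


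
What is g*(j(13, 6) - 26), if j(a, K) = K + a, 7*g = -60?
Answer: 60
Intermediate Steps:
g = -60/7 (g = (⅐)*(-60) = -60/7 ≈ -8.5714)
g*(j(13, 6) - 26) = -60*((6 + 13) - 26)/7 = -60*(19 - 26)/7 = -60/7*(-7) = 60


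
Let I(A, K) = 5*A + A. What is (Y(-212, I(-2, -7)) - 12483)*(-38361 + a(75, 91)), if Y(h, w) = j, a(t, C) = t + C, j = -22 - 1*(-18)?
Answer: 476940965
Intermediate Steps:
I(A, K) = 6*A
j = -4 (j = -22 + 18 = -4)
a(t, C) = C + t
Y(h, w) = -4
(Y(-212, I(-2, -7)) - 12483)*(-38361 + a(75, 91)) = (-4 - 12483)*(-38361 + (91 + 75)) = -12487*(-38361 + 166) = -12487*(-38195) = 476940965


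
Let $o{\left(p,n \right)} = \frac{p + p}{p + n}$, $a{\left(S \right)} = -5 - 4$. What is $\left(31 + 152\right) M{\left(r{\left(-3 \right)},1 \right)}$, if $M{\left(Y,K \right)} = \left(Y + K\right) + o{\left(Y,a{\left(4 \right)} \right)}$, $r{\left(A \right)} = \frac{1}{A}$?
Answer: $\frac{1891}{14} \approx 135.07$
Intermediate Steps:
$a{\left(S \right)} = -9$ ($a{\left(S \right)} = -5 - 4 = -9$)
$o{\left(p,n \right)} = \frac{2 p}{n + p}$
$M{\left(Y,K \right)} = K + Y + \frac{2 Y}{-9 + Y}$ ($M{\left(Y,K \right)} = \left(Y + K\right) + \frac{2 Y}{-9 + Y} = \left(K + Y\right) + \frac{2 Y}{-9 + Y} = K + Y + \frac{2 Y}{-9 + Y}$)
$\left(31 + 152\right) M{\left(r{\left(-3 \right)},1 \right)} = \left(31 + 152\right) \frac{\frac{2}{-3} + \left(-9 + \frac{1}{-3}\right) \left(1 + \frac{1}{-3}\right)}{-9 + \frac{1}{-3}} = 183 \frac{2 \left(- \frac{1}{3}\right) + \left(-9 - \frac{1}{3}\right) \left(1 - \frac{1}{3}\right)}{-9 - \frac{1}{3}} = 183 \frac{- \frac{2}{3} - \frac{56}{9}}{- \frac{28}{3}} = 183 \left(- \frac{3 \left(- \frac{2}{3} - \frac{56}{9}\right)}{28}\right) = 183 \left(\left(- \frac{3}{28}\right) \left(- \frac{62}{9}\right)\right) = 183 \cdot \frac{31}{42} = \frac{1891}{14}$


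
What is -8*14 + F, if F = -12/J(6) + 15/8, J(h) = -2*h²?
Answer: -2639/24 ≈ -109.96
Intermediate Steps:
F = 49/24 (F = -12/((-2*6²)) + 15/8 = -12/((-2*36)) + 15*(⅛) = -12/(-72) + 15/8 = -12*(-1/72) + 15/8 = ⅙ + 15/8 = 49/24 ≈ 2.0417)
-8*14 + F = -8*14 + 49/24 = -112 + 49/24 = -2639/24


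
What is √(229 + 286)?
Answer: √515 ≈ 22.694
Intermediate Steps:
√(229 + 286) = √515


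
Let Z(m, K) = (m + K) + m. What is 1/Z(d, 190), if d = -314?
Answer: -1/438 ≈ -0.0022831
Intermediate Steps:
Z(m, K) = K + 2*m (Z(m, K) = (K + m) + m = K + 2*m)
1/Z(d, 190) = 1/(190 + 2*(-314)) = 1/(190 - 628) = 1/(-438) = -1/438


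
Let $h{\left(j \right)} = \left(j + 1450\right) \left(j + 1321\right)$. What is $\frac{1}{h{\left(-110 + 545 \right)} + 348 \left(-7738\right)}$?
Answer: $\frac{1}{617236} \approx 1.6201 \cdot 10^{-6}$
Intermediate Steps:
$h{\left(j \right)} = \left(1321 + j\right) \left(1450 + j\right)$ ($h{\left(j \right)} = \left(1450 + j\right) \left(1321 + j\right) = \left(1321 + j\right) \left(1450 + j\right)$)
$\frac{1}{h{\left(-110 + 545 \right)} + 348 \left(-7738\right)} = \frac{1}{\left(1915450 + \left(-110 + 545\right)^{2} + 2771 \left(-110 + 545\right)\right) + 348 \left(-7738\right)} = \frac{1}{\left(1915450 + 435^{2} + 2771 \cdot 435\right) - 2692824} = \frac{1}{\left(1915450 + 189225 + 1205385\right) - 2692824} = \frac{1}{3310060 - 2692824} = \frac{1}{617236}$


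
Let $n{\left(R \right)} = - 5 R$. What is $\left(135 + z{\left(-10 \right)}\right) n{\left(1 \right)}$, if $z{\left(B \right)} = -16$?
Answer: $-595$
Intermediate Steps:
$\left(135 + z{\left(-10 \right)}\right) n{\left(1 \right)} = \left(135 - 16\right) \left(\left(-5\right) 1\right) = 119 \left(-5\right) = -595$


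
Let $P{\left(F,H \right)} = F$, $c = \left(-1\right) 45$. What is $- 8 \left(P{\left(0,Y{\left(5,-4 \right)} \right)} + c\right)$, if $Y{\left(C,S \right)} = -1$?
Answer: $360$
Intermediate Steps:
$c = -45$
$- 8 \left(P{\left(0,Y{\left(5,-4 \right)} \right)} + c\right) = - 8 \left(0 - 45\right) = \left(-8\right) \left(-45\right) = 360$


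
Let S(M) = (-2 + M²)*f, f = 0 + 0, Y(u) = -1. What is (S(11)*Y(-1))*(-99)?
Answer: 0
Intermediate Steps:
f = 0
S(M) = 0 (S(M) = (-2 + M²)*0 = 0)
(S(11)*Y(-1))*(-99) = (0*(-1))*(-99) = 0*(-99) = 0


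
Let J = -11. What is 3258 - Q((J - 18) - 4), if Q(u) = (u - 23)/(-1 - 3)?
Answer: 3244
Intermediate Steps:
Q(u) = 23/4 - u/4 (Q(u) = (-23 + u)/(-4) = (-23 + u)*(-1/4) = 23/4 - u/4)
3258 - Q((J - 18) - 4) = 3258 - (23/4 - ((-11 - 18) - 4)/4) = 3258 - (23/4 - (-29 - 4)/4) = 3258 - (23/4 - 1/4*(-33)) = 3258 - (23/4 + 33/4) = 3258 - 1*14 = 3258 - 14 = 3244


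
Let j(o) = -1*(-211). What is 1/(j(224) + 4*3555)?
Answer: 1/14431 ≈ 6.9295e-5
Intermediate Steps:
j(o) = 211
1/(j(224) + 4*3555) = 1/(211 + 4*3555) = 1/(211 + 14220) = 1/14431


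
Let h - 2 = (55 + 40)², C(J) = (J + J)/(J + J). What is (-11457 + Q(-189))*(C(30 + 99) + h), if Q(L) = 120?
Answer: -102350436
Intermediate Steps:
C(J) = 1 (C(J) = (2*J)/((2*J)) = (2*J)*(1/(2*J)) = 1)
h = 9027 (h = 2 + (55 + 40)² = 2 + 95² = 2 + 9025 = 9027)
(-11457 + Q(-189))*(C(30 + 99) + h) = (-11457 + 120)*(1 + 9027) = -11337*9028 = -102350436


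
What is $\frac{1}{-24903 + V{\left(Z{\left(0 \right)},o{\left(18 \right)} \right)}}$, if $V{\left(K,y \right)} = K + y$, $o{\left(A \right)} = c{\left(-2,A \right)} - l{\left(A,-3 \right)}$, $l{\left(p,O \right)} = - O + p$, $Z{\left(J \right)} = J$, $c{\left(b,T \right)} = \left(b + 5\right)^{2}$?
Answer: $- \frac{1}{24915} \approx -4.0136 \cdot 10^{-5}$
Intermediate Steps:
$c{\left(b,T \right)} = \left(5 + b\right)^{2}$
$l{\left(p,O \right)} = p - O$
$o{\left(A \right)} = 6 - A$ ($o{\left(A \right)} = \left(5 - 2\right)^{2} - \left(A - -3\right) = 3^{2} - \left(A + 3\right) = 9 - \left(3 + A\right) = 6 - A$)
$\frac{1}{-24903 + V{\left(Z{\left(0 \right)},o{\left(18 \right)} \right)}} = \frac{1}{-24903 + \left(0 + \left(6 - 18\right)\right)} = \frac{1}{-24903 + \left(0 - 12\right)} = \frac{1}{-24903 - 12} = \frac{1}{-24915} = - \frac{1}{24915}$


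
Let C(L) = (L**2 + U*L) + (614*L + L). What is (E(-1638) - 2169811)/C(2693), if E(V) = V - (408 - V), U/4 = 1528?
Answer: -434699/5073612 ≈ -0.085678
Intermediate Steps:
U = 6112 (U = 4*1528 = 6112)
E(V) = -408 + 2*V (E(V) = V + (-408 + V) = -408 + 2*V)
C(L) = L**2 + 6727*L (C(L) = (L**2 + 6112*L) + (614*L + L) = (L**2 + 6112*L) + 615*L = L**2 + 6727*L)
(E(-1638) - 2169811)/C(2693) = ((-408 + 2*(-1638)) - 2169811)/((2693*(6727 + 2693))) = ((-408 - 3276) - 2169811)/((2693*9420)) = (-3684 - 2169811)/25368060 = -2173495*1/25368060 = -434699/5073612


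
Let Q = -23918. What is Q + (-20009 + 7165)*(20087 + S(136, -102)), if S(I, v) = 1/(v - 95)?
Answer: -50830192318/197 ≈ -2.5802e+8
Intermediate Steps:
S(I, v) = 1/(-95 + v)
Q + (-20009 + 7165)*(20087 + S(136, -102)) = -23918 + (-20009 + 7165)*(20087 + 1/(-95 - 102)) = -23918 - 12844*(20087 + 1/(-197)) = -23918 - 12844*(20087 - 1/197) = -23918 - 12844*3957138/197 = -23918 - 50825480472/197 = -50830192318/197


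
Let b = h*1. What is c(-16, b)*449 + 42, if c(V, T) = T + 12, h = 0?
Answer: 5430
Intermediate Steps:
b = 0 (b = 0*1 = 0)
c(V, T) = 12 + T
c(-16, b)*449 + 42 = (12 + 0)*449 + 42 = 12*449 + 42 = 5388 + 42 = 5430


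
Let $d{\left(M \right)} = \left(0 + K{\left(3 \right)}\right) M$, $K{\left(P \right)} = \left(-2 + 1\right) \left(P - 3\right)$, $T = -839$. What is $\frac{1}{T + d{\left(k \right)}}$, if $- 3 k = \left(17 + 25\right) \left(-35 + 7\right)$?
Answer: $- \frac{1}{839} \approx -0.0011919$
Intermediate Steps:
$K{\left(P \right)} = 3 - P$ ($K{\left(P \right)} = - (-3 + P) = 3 - P$)
$k = 392$ ($k = - \frac{\left(17 + 25\right) \left(-35 + 7\right)}{3} = - \frac{42 \left(-28\right)}{3} = \left(- \frac{1}{3}\right) \left(-1176\right) = 392$)
$d{\left(M \right)} = 0$ ($d{\left(M \right)} = \left(0 + \left(3 - 3\right)\right) M = \left(0 + 0\right) M = 0 M = 0$)
$\frac{1}{T + d{\left(k \right)}} = \frac{1}{-839 + 0} = \frac{1}{-839} = - \frac{1}{839}$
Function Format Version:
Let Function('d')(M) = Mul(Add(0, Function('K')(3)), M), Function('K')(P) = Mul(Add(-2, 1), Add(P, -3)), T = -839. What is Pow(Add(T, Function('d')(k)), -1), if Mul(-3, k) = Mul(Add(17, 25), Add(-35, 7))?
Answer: Rational(-1, 839) ≈ -0.0011919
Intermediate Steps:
Function('K')(P) = Add(3, Mul(-1, P)) (Function('K')(P) = Mul(-1, Add(-3, P)) = Add(3, Mul(-1, P)))
k = 392 (k = Mul(Rational(-1, 3), Mul(Add(17, 25), Add(-35, 7))) = Mul(Rational(-1, 3), Mul(42, -28)) = Mul(Rational(-1, 3), -1176) = 392)
Function('d')(M) = 0 (Function('d')(M) = Mul(Add(0, Add(3, Mul(-1, 3))), M) = Mul(Add(0, Add(3, -3)), M) = Mul(Add(0, 0), M) = Mul(0, M) = 0)
Pow(Add(T, Function('d')(k)), -1) = Pow(Add(-839, 0), -1) = Pow(-839, -1) = Rational(-1, 839)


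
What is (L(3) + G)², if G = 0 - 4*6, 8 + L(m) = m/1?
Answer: 841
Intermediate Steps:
L(m) = -8 + m (L(m) = -8 + m/1 = -8 + m*1 = -8 + m)
G = -24 (G = 0 - 24 = -24)
(L(3) + G)² = ((-8 + 3) - 24)² = (-5 - 24)² = (-29)² = 841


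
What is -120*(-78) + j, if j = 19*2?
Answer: 9398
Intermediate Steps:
j = 38
-120*(-78) + j = -120*(-78) + 38 = 9360 + 38 = 9398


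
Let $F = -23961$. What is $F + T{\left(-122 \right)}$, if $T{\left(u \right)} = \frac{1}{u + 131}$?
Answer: $- \frac{215648}{9} \approx -23961.0$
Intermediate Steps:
$T{\left(u \right)} = \frac{1}{131 + u}$
$F + T{\left(-122 \right)} = -23961 + \frac{1}{131 - 122} = -23961 + \frac{1}{9} = - \frac{215648}{9}$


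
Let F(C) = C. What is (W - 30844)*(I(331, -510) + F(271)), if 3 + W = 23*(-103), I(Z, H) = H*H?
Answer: -8648483136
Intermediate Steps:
I(Z, H) = H²
W = -2372 (W = -3 + 23*(-103) = -3 - 2369 = -2372)
(W - 30844)*(I(331, -510) + F(271)) = (-2372 - 30844)*((-510)² + 271) = -33216*(260100 + 271) = -33216*260371 = -8648483136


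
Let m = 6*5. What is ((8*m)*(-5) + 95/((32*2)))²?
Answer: 5883657025/4096 ≈ 1.4364e+6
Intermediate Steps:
m = 30
((8*m)*(-5) + 95/((32*2)))² = ((8*30)*(-5) + 95/((32*2)))² = (240*(-5) + 95/64)² = (-1200 + 95*(1/64))² = (-1200 + 95/64)² = (-76705/64)² = 5883657025/4096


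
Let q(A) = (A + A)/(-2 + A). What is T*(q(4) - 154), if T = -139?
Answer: 20850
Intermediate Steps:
q(A) = 2*A/(-2 + A) (q(A) = (2*A)/(-2 + A) = 2*A/(-2 + A))
T*(q(4) - 154) = -139*(2*4/(-2 + 4) - 154) = -139*(2*4/2 - 154) = -139*(2*4*(1/2) - 154) = -139*(4 - 154) = -139*(-150) = 20850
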